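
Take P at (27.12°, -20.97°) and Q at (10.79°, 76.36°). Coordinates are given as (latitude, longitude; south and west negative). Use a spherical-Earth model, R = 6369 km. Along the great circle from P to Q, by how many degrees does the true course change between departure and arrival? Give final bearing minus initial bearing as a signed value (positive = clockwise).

+40.9°

At departure: θ₁ = atan2(sin Δλ cos φ₂, cos φ₁ sin φ₂ − sin φ₁ cos φ₂ cos Δλ) = 77.07°
At arrival: θ₂ = atan2(sin Δλ cos φ₁, −cos φ₂ sin φ₁ + sin φ₂ cos φ₁ cos Δλ) = 117.98°
Δθ = θ₂ − θ₁ = +40.9°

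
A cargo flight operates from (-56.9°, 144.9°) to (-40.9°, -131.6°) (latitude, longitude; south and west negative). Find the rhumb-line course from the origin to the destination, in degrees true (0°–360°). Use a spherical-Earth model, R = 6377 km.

Δψ = ln[tan(π/4+φ₂/2)/tan(π/4+φ₁/2)] = +0.4299
Δλ = +1.4573 rad (taken the short way round)
course = atan2(Δλ, Δψ) = 73.56°

73.6°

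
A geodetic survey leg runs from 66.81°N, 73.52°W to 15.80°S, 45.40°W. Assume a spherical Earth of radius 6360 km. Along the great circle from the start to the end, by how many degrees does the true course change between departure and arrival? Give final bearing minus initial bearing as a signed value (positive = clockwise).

+16.3°

Initial bearing θ₁ = atan2(sin Δλ cos φ₂, cos φ₁ sin φ₂ − sin φ₁ cos φ₂ cos Δλ) = 152.93°
Final bearing θ₂ = (initial bearing from the destination back to the start) + 180° = 169.27°
Δθ = θ₂ − θ₁ = +16.3°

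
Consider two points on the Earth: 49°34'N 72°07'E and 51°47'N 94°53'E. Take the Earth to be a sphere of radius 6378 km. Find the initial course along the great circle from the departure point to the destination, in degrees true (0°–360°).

72.5°

θ = atan2( sin Δλ·cos φ₂ ,  cos φ₁ sin φ₂ − sin φ₁ cos φ₂ cos Δλ )
  = atan2(+0.2394, +0.0754) = 72.53°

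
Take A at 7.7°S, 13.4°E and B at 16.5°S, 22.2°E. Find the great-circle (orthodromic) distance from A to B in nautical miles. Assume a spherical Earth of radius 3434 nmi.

cos σ = sin φ₁ sin φ₂ + cos φ₁ cos φ₂ cos Δλ
      = sin(-7.70°)sin(-16.50°) + cos(-7.70°)cos(-16.50°)cos(8.80°) = 0.9770
σ = 12.301° → d = Rσ = 3434·0.21469 = 737 nmi

737 nmi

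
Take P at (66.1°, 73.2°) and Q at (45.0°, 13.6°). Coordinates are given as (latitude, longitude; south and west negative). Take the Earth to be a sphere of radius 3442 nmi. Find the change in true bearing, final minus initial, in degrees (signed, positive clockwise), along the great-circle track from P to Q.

At departure: θ₁ = atan2(sin Δλ cos φ₂, cos φ₁ sin φ₂ − sin φ₁ cos φ₂ cos Δλ) = 266.19°
At arrival: θ₂ = atan2(sin Δλ cos φ₁, −cos φ₂ sin φ₁ + sin φ₂ cos φ₁ cos Δλ) = 214.87°
Δθ = θ₂ − θ₁ = -51.3°

-51.3°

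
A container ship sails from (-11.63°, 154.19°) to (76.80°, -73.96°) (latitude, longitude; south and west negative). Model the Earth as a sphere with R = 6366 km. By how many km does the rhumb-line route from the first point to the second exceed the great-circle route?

1475 km

Great circle: cos σ = sin φ₁ sin φ₂ + cos φ₁ cos φ₂ cos Δλ,  σ = 1.9236 rad → d_gc = 12245.36 km
Rhumb line: Δψ = +2.3611, q = Δφ/Δψ = 0.6537, d_rh = R√(Δφ²+q²Δλ²) = 13719.90 km
Excess = 13719.90 − 12245.36 = 1474.54 ≈ 1475 km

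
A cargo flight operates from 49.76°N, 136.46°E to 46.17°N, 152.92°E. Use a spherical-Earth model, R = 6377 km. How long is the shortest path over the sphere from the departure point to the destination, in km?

1287 km

Haversine: a = sin²(Δφ/2)+cos φ₁ cos φ₂ sin²(Δλ/2) = 0.01015;  σ = 2·atan2(√a,√(1−a))
σ = 11.563° → d = Rσ = 6377·0.20182 = 1287 km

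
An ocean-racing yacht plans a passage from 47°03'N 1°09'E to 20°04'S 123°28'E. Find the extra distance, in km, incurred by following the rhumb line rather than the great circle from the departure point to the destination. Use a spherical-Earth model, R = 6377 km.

372 km

Great circle: cos σ = sin φ₁ sin φ₂ + cos φ₁ cos φ₂ cos Δλ,  σ = 2.2059 rad → d_gc = 14067.2 km
Rhumb line: Δψ = -1.2905, q = Δφ/Δψ = 0.9077, d_rh = R√(Δφ²+q²Δλ²) = 14439.6 km
Excess = 14439.6 − 14067.2 = 372.4 ≈ 372 km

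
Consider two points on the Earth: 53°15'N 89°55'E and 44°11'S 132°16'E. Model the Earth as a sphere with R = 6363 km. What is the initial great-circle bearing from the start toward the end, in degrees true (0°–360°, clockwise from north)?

θ = atan2( sin Δλ·cos φ₂ ,  cos φ₁ sin φ₂ − sin φ₁ cos φ₂ cos Δλ )
  = atan2(+0.4831, -0.8417) = 150.15°

150.1°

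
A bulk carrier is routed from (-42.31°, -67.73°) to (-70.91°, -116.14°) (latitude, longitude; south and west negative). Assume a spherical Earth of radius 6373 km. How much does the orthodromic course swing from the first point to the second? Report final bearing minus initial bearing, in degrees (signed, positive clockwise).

At departure: θ₁ = atan2(sin Δλ cos φ₂, cos φ₁ sin φ₂ − sin φ₁ cos φ₂ cos Δλ) = 203.87°
At arrival: θ₂ = atan2(sin Δλ cos φ₁, −cos φ₂ sin φ₁ + sin φ₂ cos φ₁ cos Δλ) = 246.22°
Δθ = θ₂ − θ₁ = +42.3°

+42.3°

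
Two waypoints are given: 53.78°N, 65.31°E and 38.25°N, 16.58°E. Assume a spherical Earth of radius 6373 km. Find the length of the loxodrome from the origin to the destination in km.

Δψ = ln[tan(π/4+φ₂/2)/tan(π/4+φ₁/2)] = -0.3941;  Δφ = -0.2710 rad,  Δλ = -0.8505 rad
q = Δφ/Δψ = 0.6877
d = R·√(Δφ² + q²Δλ²) = 6373·0.64466 = 4108 km

4108 km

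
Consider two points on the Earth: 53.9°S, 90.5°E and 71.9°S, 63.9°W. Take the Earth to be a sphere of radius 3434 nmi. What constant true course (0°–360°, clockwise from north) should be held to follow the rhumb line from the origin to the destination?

255.1°

Meridional parts: M(φ₁)=-1.1212, M(φ₂)=-1.8371 → ΔM = -0.7159;  Δλ = -2.6948 rad
tan C = Δλ / ΔM = +3.7643 → C = 255.12°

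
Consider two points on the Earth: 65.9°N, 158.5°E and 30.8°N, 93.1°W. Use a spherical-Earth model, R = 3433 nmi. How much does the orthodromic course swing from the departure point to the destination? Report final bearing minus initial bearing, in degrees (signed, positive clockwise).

+94.8°

Initial bearing θ₁ = atan2(sin Δλ cos φ₂, cos φ₁ sin φ₂ − sin φ₁ cos φ₂ cos Δλ) = 60.74°
Final bearing θ₂ = (initial bearing from the destination back to the start) + 180° = 155.50°
Δθ = θ₂ − θ₁ = +94.8°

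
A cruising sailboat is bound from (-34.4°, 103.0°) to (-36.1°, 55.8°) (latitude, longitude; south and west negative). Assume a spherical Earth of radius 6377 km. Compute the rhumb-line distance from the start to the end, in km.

4294 km

Δψ = ln[tan(π/4+φ₂/2)/tan(π/4+φ₁/2)] = -0.0363;  Δφ = -0.0297 rad,  Δλ = -0.8238 rad
q = Δφ/Δψ = 0.8166
d = R·√(Δφ² + q²Δλ²) = 6377·0.67335 = 4294 km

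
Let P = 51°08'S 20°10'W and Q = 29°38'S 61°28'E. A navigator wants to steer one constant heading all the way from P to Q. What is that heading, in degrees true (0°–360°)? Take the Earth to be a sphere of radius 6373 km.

70.7°

Δψ = ln[tan(π/4+φ₂/2)/tan(π/4+φ₁/2)] = +0.4999
Δλ = +1.4248 rad (taken the short way round)
course = atan2(Δλ, Δψ) = 70.67°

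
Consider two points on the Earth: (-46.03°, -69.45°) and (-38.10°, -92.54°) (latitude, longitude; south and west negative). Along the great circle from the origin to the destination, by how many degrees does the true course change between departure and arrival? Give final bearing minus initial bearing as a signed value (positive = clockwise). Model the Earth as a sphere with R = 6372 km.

Initial bearing θ₁ = atan2(sin Δλ cos φ₂, cos φ₁ sin φ₂ − sin φ₁ cos φ₂ cos Δλ) = 286.70°
Final bearing θ₂ = (initial bearing from the destination back to the start) + 180° = 302.32°
Δθ = θ₂ − θ₁ = +15.6°

+15.6°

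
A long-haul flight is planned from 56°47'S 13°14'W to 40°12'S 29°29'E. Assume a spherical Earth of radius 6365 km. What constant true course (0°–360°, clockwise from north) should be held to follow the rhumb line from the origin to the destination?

59.3°

Meridional parts: M(φ₁)=-1.2098, M(φ₂)=-0.7675 → ΔM = +0.4423;  Δλ = +0.7455 rad
tan C = Δλ / ΔM = +1.6857 → C = 59.32°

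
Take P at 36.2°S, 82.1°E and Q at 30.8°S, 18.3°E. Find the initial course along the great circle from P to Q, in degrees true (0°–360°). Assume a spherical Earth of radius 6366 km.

256.2°

θ = atan2( sin Δλ·cos φ₂ ,  cos φ₁ sin φ₂ − sin φ₁ cos φ₂ cos Δλ )
  = atan2(-0.7707, -0.1892) = 256.21°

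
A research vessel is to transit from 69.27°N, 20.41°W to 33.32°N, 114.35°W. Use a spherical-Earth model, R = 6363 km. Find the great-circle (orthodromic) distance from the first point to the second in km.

6712 km

Haversine: a = sin²(Δφ/2)+cos φ₁ cos φ₂ sin²(Δλ/2) = 0.25329;  σ = 2·atan2(√a,√(1−a))
σ = 60.434° → d = Rσ = 6363·1.05477 = 6712 km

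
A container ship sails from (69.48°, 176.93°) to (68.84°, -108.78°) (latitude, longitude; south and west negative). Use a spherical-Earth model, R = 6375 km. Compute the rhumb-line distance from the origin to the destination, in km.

Δψ = ln[tan(π/4+φ₂/2)/tan(π/4+φ₁/2)] = -0.0314;  Δφ = -0.0112 rad,  Δλ = +1.2966 rad
q = Δφ/Δψ = 0.3557
d = R·√(Δφ² + q²Δλ²) = 6375·0.46138 = 2941 km

2941 km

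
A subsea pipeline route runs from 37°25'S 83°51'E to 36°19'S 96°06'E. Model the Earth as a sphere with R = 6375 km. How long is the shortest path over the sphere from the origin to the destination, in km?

cos σ = sin φ₁ sin φ₂ + cos φ₁ cos φ₂ cos Δλ
      = sin(-37.42°)sin(-36.32°) + cos(-37.42°)cos(-36.32°)cos(12.25°) = 0.9852
σ = 9.855° → d = Rσ = 6375·0.17200 = 1096 km

1096 km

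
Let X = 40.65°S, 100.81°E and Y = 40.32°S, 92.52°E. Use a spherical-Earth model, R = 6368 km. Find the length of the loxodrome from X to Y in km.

Δψ = ln[tan(π/4+φ₂/2)/tan(π/4+φ₁/2)] = +0.0076;  Δφ = +0.0058 rad,  Δλ = -0.1447 rad
q = Δφ/Δψ = 0.7606
d = R·√(Δφ² + q²Δλ²) = 6368·0.11020 = 702 km

702 km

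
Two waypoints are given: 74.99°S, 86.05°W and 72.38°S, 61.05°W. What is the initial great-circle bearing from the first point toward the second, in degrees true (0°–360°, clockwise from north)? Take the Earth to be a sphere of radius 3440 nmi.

81.9°

θ = atan2( sin Δλ·cos φ₂ ,  cos φ₁ sin φ₂ − sin φ₁ cos φ₂ cos Δλ )
  = atan2(+0.1279, +0.0181) = 81.93°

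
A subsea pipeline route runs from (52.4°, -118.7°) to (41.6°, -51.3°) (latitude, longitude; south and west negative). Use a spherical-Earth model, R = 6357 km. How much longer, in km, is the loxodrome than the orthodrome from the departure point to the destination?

Great circle: cos σ = sin φ₁ sin φ₂ + cos φ₁ cos φ₂ cos Δλ,  σ = 0.7935 rad → d_gc = 5044.2 km
Rhumb line: Δψ = -0.2778, q = Δφ/Δψ = 0.6787, d_rh = R√(Δφ²+q²Δλ²) = 5214.5 km
Excess = 5214.5 − 5044.2 = 170.3 ≈ 170 km

170 km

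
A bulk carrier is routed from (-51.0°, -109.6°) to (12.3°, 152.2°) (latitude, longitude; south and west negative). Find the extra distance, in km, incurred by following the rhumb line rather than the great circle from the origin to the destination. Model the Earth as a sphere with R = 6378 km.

279 km

Great circle: cos σ = sin φ₁ sin φ₂ + cos φ₁ cos φ₂ cos Δλ,  σ = 1.8268 rad → d_gc = 11651.6 km
Rhumb line: Δψ = +1.2545, q = Δφ/Δψ = 0.8807, d_rh = R√(Δφ²+q²Δλ²) = 11930.3 km
Excess = 11930.3 − 11651.6 = 278.7 ≈ 279 km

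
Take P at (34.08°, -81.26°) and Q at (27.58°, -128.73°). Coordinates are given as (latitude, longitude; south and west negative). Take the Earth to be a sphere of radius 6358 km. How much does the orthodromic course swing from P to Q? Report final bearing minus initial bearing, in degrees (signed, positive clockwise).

-25.4°

Initial bearing θ₁ = atan2(sin Δλ cos φ₂, cos φ₁ sin φ₂ − sin φ₁ cos φ₂ cos Δλ) = 274.18°
Final bearing θ₂ = (initial bearing from the destination back to the start) + 180° = 248.74°
Δθ = θ₂ − θ₁ = -25.4°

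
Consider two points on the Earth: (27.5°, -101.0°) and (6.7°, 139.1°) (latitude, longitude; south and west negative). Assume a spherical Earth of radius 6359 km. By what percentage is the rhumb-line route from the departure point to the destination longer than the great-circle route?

Great circle: σ = 1.9663 rad → d_gc = Rσ = 12503.7 km
Rhumb: Δφ = -0.3630, Δλ = -2.0926, Δψ = -0.3823, q = Δφ/Δψ = 0.9495 → d_rh = R√(Δφ²+q²Δλ²) = 12844.6 km
Excess = (12844.6 − 12503.7) / 12503.7 = 340.9 / 12503.7 = 2.73% ≈ 2.7%

2.7%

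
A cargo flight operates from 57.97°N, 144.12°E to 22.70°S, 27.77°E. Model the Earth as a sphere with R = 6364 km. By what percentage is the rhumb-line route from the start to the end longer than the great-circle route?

Great circle: σ = 2.1464 rad → d_gc = Rσ = 13659.6 km
Rhumb: Δφ = -1.4080, Δλ = -2.0307, Δψ = -1.6552, q = Δφ/Δψ = 0.8507 → d_rh = R√(Δφ²+q²Δλ²) = 14182.3 km
Excess = (14182.3 − 13659.6) / 13659.6 = 522.7 / 13659.6 = 3.83% ≈ 3.8%

3.8%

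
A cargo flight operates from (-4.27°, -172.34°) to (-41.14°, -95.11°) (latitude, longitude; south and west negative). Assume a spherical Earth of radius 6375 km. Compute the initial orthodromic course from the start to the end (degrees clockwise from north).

θ = atan2( sin Δλ·cos φ₂ ,  cos φ₁ sin φ₂ − sin φ₁ cos φ₂ cos Δλ )
  = atan2(+0.7345, -0.6437) = 131.23°

131.2°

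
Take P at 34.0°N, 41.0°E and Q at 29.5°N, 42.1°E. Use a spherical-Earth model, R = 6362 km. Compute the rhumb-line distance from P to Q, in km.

Rhumb course C = atan2(Δλ, Δψ) with Δψ = ln[tan(π/4+φ₂/2)/tan(π/4+φ₁/2)] = -0.0924, Δλ = +0.0192 → C = 168.26°
d = R·|Δφ| / |cos C| = 6362·0.07854 / 0.97909 = 510 km

510 km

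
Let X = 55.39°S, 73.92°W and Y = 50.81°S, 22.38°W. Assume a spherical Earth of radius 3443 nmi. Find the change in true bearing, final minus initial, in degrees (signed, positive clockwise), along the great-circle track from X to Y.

-42.3°

Initial bearing θ₁ = atan2(sin Δλ cos φ₂, cos φ₁ sin φ₂ − sin φ₁ cos φ₂ cos Δλ) = 103.28°
Final bearing θ₂ = (initial bearing from the destination back to the start) + 180° = 61.03°
Δθ = θ₂ − θ₁ = -42.3°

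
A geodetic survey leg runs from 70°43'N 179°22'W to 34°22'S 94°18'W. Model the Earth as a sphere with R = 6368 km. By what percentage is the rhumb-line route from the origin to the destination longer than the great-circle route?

Great circle: σ = 2.1053 rad → d_gc = Rσ = 13406.3 km
Rhumb: Δφ = -1.8341, Δλ = +1.4847, Δψ = -2.4120, q = Δφ/Δψ = 0.7604 → d_rh = R√(Δφ²+q²Δλ²) = 13714.5 km
Excess = (13714.5 − 13406.3) / 13406.3 = 308.2 / 13406.3 = 2.30% ≈ 2.3%

2.3%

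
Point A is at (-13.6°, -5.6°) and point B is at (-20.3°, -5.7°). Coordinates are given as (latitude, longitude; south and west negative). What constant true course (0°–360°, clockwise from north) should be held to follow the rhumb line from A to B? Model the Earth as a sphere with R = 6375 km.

Δψ = ln[tan(π/4+φ₂/2)/tan(π/4+φ₁/2)] = -0.1223
Δλ = -0.0017 rad (taken the short way round)
course = atan2(Δλ, Δψ) = 180.82°

180.8°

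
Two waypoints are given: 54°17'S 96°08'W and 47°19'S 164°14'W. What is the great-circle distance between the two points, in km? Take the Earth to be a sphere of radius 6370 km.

Haversine: a = sin²(Δφ/2)+cos φ₁ cos φ₂ sin²(Δλ/2) = 0.12777;  σ = 2·atan2(√a,√(1−a))
σ = 41.887° → d = Rσ = 6370·0.73106 = 4657 km

4657 km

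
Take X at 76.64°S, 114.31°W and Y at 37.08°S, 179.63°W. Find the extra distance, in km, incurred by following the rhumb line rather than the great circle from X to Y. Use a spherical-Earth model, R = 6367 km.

216 km

Great circle: cos σ = sin φ₁ sin φ₂ + cos φ₁ cos φ₂ cos Δλ,  σ = 0.8452 rad → d_gc = 5381.35 km
Rhumb line: Δψ = +1.4468, q = Δφ/Δψ = 0.4772, d_rh = R√(Δφ²+q²Δλ²) = 5596.87 km
Excess = 5596.87 − 5381.35 = 215.52 ≈ 216 km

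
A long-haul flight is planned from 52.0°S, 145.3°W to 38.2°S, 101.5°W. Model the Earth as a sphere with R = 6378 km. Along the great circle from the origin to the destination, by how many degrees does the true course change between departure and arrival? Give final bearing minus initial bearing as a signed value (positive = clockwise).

-32.0°

At departure: θ₁ = atan2(sin Δλ cos φ₂, cos φ₁ sin φ₂ − sin φ₁ cos φ₂ cos Δλ) = 83.06°
At arrival: θ₂ = atan2(sin Δλ cos φ₁, −cos φ₂ sin φ₁ + sin φ₂ cos φ₁ cos Δλ) = 51.05°
Δθ = θ₂ − θ₁ = -32.0°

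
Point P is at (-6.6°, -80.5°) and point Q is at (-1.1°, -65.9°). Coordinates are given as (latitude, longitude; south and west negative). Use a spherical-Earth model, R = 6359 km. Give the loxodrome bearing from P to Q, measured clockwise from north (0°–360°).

Meridional parts: M(φ₁)=-0.1154, M(φ₂)=-0.0192 → ΔM = +0.0962;  Δλ = +0.2548 rad
tan C = Δλ / ΔM = +2.6475 → C = 69.31°

69.3°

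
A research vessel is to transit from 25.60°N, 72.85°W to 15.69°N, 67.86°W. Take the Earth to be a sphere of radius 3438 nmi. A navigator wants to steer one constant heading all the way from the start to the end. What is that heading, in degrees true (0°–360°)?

154.8°

Meridional parts: M(φ₁)=+0.4625, M(φ₂)=+0.2773 → ΔM = -0.1851;  Δλ = +0.0871 rad
tan C = Δλ / ΔM = -0.4704 → C = 154.81°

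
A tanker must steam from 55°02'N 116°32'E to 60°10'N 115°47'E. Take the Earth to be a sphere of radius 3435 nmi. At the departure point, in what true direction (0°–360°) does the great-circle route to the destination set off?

355.8°

θ = atan2( sin Δλ·cos φ₂ ,  cos φ₁ sin φ₂ − sin φ₁ cos φ₂ cos Δλ )
  = atan2(-0.0065, +0.0895) = 355.84°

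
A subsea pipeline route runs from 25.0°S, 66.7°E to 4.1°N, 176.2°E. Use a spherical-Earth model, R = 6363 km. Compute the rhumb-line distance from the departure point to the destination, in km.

12254 km

Δψ = ln[tan(π/4+φ₂/2)/tan(π/4+φ₁/2)] = +0.5225;  Δφ = +0.5079 rad,  Δλ = +1.9111 rad
q = Δφ/Δψ = 0.9720
d = R·√(Δφ² + q²Δλ²) = 6363·1.92589 = 12254 km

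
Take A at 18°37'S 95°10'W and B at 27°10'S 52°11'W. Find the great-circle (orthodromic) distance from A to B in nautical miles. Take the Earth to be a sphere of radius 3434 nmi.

2416 nmi

cos σ = sin φ₁ sin φ₂ + cos φ₁ cos φ₂ cos Δλ
      = sin(-18.62°)sin(-27.17°) + cos(-18.62°)cos(-27.17°)cos(42.98°) = 0.7625
σ = 40.310° → d = Rσ = 3434·0.70355 = 2416 nmi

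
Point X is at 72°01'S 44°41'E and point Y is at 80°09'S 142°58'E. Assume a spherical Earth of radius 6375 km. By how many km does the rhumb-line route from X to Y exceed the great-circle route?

Great circle: cos σ = sin φ₁ sin φ₂ + cos φ₁ cos φ₂ cos Δλ,  σ = 0.3777 rad → d_gc = 2407.8 km
Rhumb line: Δψ = -0.6078, q = Δφ/Δψ = 0.2336, d_rh = R√(Δφ²+q²Δλ²) = 2709.7 km
Excess = 2709.7 − 2407.8 = 301.9 ≈ 302 km

302 km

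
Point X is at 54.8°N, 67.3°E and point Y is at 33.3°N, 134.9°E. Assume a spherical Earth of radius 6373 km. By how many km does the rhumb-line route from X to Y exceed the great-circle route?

Great circle: cos σ = sin φ₁ sin φ₂ + cos φ₁ cos φ₂ cos Δλ,  σ = 0.8864 rad → d_gc = 5648.9 km
Rhumb line: Δψ = -0.5312, q = Δφ/Δψ = 0.7064, d_rh = R√(Δφ²+q²Δλ²) = 5825.3 km
Excess = 5825.3 − 5648.9 = 176.4 ≈ 176 km

176 km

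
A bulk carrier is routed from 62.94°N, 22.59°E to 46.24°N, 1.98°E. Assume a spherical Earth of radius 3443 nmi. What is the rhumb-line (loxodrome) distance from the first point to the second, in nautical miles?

Rhumb course C = atan2(Δλ, Δψ) with Δψ = ln[tan(π/4+φ₂/2)/tan(π/4+φ₁/2)] = -0.5122, Δλ = -0.3597 → C = 215.08°
d = R·|Δφ| / |cos C| = 3443·0.29147 / 0.81833 = 1226 nmi

1226 nmi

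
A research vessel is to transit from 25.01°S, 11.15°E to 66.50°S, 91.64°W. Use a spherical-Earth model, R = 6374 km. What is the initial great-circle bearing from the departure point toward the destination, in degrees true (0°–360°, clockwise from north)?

204.1°

θ = atan2( sin Δλ·cos φ₂ ,  cos φ₁ sin φ₂ − sin φ₁ cos φ₂ cos Δλ )
  = atan2(-0.3889, -0.8684) = 204.12°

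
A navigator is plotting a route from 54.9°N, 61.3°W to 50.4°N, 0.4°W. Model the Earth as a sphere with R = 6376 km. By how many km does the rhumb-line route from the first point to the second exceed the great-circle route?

Great circle: cos σ = sin φ₁ sin φ₂ + cos φ₁ cos φ₂ cos Δλ,  σ = 0.6289 rad → d_gc = 4010.2 km
Rhumb line: Δψ = -0.1296, q = Δφ/Δψ = 0.6060, d_rh = R√(Δφ²+q²Δλ²) = 4137.3 km
Excess = 4137.3 − 4010.2 = 127.1 ≈ 127 km

127 km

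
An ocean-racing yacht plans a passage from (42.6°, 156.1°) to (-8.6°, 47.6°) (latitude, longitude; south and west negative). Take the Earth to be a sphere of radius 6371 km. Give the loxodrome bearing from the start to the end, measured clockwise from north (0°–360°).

Meridional parts: M(φ₁)=+0.8233, M(φ₂)=-0.1507 → ΔM = -0.9740;  Δλ = -1.8937 rad
tan C = Δλ / ΔM = +1.9443 → C = 242.78°

242.8°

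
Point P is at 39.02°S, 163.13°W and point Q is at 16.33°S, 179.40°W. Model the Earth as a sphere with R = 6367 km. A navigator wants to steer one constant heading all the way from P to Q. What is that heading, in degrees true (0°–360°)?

Meridional parts: M(φ₁)=-0.7407, M(φ₂)=-0.2890 → ΔM = +0.4518;  Δλ = -0.2840 rad
tan C = Δλ / ΔM = -0.6285 → C = 327.85°

327.8°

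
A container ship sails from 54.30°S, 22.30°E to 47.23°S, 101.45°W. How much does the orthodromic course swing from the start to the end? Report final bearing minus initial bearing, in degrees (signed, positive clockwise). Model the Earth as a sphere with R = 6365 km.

At departure: θ₁ = atan2(sin Δλ cos φ₂, cos φ₁ sin φ₂ − sin φ₁ cos φ₂ cos Δλ) = 217.54°
At arrival: θ₂ = atan2(sin Δλ cos φ₁, −cos φ₂ sin φ₁ + sin φ₂ cos φ₁ cos Δλ) = 328.42°
Δθ = θ₂ − θ₁ = +110.9°

+110.9°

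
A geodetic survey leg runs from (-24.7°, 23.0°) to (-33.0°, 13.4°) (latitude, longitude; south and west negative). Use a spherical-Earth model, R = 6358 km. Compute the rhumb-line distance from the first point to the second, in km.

1310 km

Rhumb course C = atan2(Δλ, Δψ) with Δψ = ln[tan(π/4+φ₂/2)/tan(π/4+φ₁/2)] = -0.1656, Δλ = -0.1676 → C = 225.33°
d = R·|Δφ| / |cos C| = 6358·0.14486 / 0.70300 = 1310 km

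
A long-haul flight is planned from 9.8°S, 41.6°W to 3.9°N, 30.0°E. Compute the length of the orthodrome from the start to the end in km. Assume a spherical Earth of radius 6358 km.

8058 km

Haversine: a = sin²(Δφ/2)+cos φ₁ cos φ₂ sin²(Δλ/2) = 0.35063;  σ = 2·atan2(√a,√(1−a))
σ = 72.618° → d = Rσ = 6358·1.26742 = 8058 km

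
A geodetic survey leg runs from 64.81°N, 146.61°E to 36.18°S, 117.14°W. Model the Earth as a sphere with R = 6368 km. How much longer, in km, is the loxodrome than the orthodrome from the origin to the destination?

301 km

Great circle: cos σ = sin φ₁ sin φ₂ + cos φ₁ cos φ₂ cos Δλ,  σ = 2.1792 rad → d_gc = 13877.4 km
Rhumb line: Δψ = -2.1768, q = Δφ/Δψ = 0.8097, d_rh = R√(Δφ²+q²Δλ²) = 14178.0 km
Excess = 14178.0 − 13877.4 = 300.6 ≈ 301 km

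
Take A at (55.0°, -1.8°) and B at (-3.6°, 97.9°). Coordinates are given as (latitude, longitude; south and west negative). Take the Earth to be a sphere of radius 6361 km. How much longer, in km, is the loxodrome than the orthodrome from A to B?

Great circle: cos σ = sin φ₁ sin φ₂ + cos φ₁ cos φ₂ cos Δλ,  σ = 1.7192 rad → d_gc = 10936.0 km
Rhumb line: Δψ = -1.2171, q = Δφ/Δψ = 0.8403, d_rh = R√(Δφ²+q²Δλ²) = 11350.8 km
Excess = 11350.8 − 10936.0 = 414.8 ≈ 415 km

415 km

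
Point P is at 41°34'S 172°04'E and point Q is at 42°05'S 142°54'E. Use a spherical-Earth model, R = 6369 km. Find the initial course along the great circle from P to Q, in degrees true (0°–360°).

258.8°

θ = atan2( sin Δλ·cos φ₂ ,  cos φ₁ sin φ₂ − sin φ₁ cos φ₂ cos Δλ )
  = atan2(-0.3617, -0.0715) = 258.83°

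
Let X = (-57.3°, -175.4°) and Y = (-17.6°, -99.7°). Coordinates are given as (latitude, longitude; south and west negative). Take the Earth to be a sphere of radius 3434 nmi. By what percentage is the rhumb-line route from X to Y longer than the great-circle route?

3.3%

Great circle: σ = 1.1792 rad → d_gc = Rσ = 4049.5 nmi
Rhumb: Δφ = +0.6929, Δλ = +1.3212, Δψ = +0.9142, q = Δφ/Δψ = 0.7579 → d_rh = R√(Δφ²+q²Δλ²) = 4181.7 nmi
Excess = (4181.7 − 4049.5) / 4049.5 = 132.2 / 4049.5 = 3.26% ≈ 3.3%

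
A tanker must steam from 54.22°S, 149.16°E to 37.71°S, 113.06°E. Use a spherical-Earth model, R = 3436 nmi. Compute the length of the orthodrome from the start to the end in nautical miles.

Haversine: a = sin²(Δφ/2)+cos φ₁ cos φ₂ sin²(Δλ/2) = 0.06502;  σ = 2·atan2(√a,√(1−a))
σ = 29.546° → d = Rσ = 3436·0.51568 = 1772 nmi

1772 nmi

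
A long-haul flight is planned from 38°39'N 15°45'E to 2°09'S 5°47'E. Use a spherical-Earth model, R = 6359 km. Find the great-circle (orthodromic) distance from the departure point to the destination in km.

cos σ = sin φ₁ sin φ₂ + cos φ₁ cos φ₂ cos Δλ
      = sin(38.65°)sin(-2.15°) + cos(38.65°)cos(-2.15°)cos(-9.97°) = 0.7452
σ = 41.822° → d = Rσ = 6359·0.72994 = 4642 km

4642 km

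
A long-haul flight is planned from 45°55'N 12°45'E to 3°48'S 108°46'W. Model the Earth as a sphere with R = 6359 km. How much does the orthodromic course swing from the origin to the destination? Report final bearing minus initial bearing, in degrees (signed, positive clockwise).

-70.5°

At departure: θ₁ = atan2(sin Δλ cos φ₂, cos φ₁ sin φ₂ − sin φ₁ cos φ₂ cos Δλ) = 291.12°
At arrival: θ₂ = atan2(sin Δλ cos φ₁, −cos φ₂ sin φ₁ + sin φ₂ cos φ₁ cos Δλ) = 220.57°
Δθ = θ₂ − θ₁ = -70.5°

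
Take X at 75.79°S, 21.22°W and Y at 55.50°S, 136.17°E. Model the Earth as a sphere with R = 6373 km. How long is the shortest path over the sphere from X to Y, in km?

5327 km

cos σ = sin φ₁ sin φ₂ + cos φ₁ cos φ₂ cos Δλ
      = sin(-75.79°)sin(-55.50°) + cos(-75.79°)cos(-55.50°)cos(157.39°) = 0.6706
σ = 47.890° → d = Rσ = 6373·0.83584 = 5327 km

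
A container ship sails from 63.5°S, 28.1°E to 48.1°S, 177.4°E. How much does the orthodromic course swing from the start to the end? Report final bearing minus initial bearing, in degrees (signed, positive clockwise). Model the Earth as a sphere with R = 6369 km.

-143.6°

At departure: θ₁ = atan2(sin Δλ cos φ₂, cos φ₁ sin φ₂ − sin φ₁ cos φ₂ cos Δλ) = 158.05°
At arrival: θ₂ = atan2(sin Δλ cos φ₁, −cos φ₂ sin φ₁ + sin φ₂ cos φ₁ cos Δλ) = 14.46°
Δθ = θ₂ − θ₁ = -143.6°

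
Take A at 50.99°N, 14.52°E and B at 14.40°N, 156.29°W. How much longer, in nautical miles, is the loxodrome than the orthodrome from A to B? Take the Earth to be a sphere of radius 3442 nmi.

1789 nmi

Great circle: cos σ = sin φ₁ sin φ₂ + cos φ₁ cos φ₂ cos Δλ,  σ = 1.9917 rad → d_gc = 6855.5 nmi
Rhumb line: Δψ = -0.7838, q = Δφ/Δψ = 0.8147, d_rh = R√(Δφ²+q²Δλ²) = 8644.4 nmi
Excess = 8644.4 − 6855.5 = 1788.9 ≈ 1789 nmi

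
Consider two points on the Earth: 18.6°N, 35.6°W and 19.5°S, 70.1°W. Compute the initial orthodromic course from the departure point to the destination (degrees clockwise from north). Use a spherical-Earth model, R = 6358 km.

θ = atan2( sin Δλ·cos φ₂ ,  cos φ₁ sin φ₂ − sin φ₁ cos φ₂ cos Δλ )
  = atan2(-0.5339, -0.5642) = 223.42°

223.4°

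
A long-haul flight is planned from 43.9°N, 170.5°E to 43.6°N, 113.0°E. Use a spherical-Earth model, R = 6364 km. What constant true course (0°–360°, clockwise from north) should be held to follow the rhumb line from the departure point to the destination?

269.6°

Δψ = ln[tan(π/4+φ₂/2)/tan(π/4+φ₁/2)] = -0.0072
Δλ = -1.0036 rad (taken the short way round)
course = atan2(Δλ, Δψ) = 269.59°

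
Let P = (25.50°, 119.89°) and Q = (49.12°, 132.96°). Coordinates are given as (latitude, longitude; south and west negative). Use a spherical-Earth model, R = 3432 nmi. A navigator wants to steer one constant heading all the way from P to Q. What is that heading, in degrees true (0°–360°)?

23.4°

Meridional parts: M(φ₁)=+0.4605, M(φ₂)=+0.9870 → ΔM = +0.5265;  Δλ = +0.2281 rad
tan C = Δλ / ΔM = +0.4333 → C = 23.43°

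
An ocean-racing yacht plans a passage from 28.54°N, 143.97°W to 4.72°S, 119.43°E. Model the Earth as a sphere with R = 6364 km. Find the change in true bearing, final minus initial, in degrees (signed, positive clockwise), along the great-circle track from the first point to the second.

-27.2°

Initial bearing θ₁ = atan2(sin Δλ cos φ₂, cos φ₁ sin φ₂ − sin φ₁ cos φ₂ cos Δλ) = 268.98°
Final bearing θ₂ = (initial bearing from the destination back to the start) + 180° = 241.80°
Δθ = θ₂ − θ₁ = -27.2°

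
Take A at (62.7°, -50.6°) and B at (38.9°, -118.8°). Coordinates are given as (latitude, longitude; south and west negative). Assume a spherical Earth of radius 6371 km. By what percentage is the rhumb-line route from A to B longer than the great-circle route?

Great circle: σ = 0.8085 rad → d_gc = Rσ = 5151.0 km
Rhumb: Δφ = -0.4154, Δλ = -1.1903, Δψ = -0.6773, q = Δφ/Δψ = 0.6133 → d_rh = R√(Δφ²+q²Δλ²) = 5351.4 km
Excess = (5351.4 − 5151.0) / 5151.0 = 200.4 / 5151.0 = 3.89% ≈ 3.9%

3.9%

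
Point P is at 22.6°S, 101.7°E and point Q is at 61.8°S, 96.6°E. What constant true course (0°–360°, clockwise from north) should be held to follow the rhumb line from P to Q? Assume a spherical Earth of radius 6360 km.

185.2°

Meridional parts: M(φ₁)=-0.4051, M(φ₂)=-1.3816 → ΔM = -0.9765;  Δλ = -0.0890 rad
tan C = Δλ / ΔM = +0.0912 → C = 185.21°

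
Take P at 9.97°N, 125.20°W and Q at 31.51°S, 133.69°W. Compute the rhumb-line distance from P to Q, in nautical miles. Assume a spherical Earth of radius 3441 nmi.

Δψ = ln[tan(π/4+φ₂/2)/tan(π/4+φ₁/2)] = -0.7549;  Δφ = -0.7240 rad,  Δλ = -0.1482 rad
q = Δφ/Δψ = 0.9591
d = R·√(Δφ² + q²Δλ²) = 3441·0.73778 = 2539 nmi

2539 nmi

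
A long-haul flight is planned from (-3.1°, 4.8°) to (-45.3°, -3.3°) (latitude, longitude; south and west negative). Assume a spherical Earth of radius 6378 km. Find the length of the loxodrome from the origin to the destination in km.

Δψ = ln[tan(π/4+φ₂/2)/tan(π/4+φ₁/2)] = -0.8347;  Δφ = -0.7365 rad,  Δλ = -0.1414 rad
q = Δφ/Δψ = 0.8824
d = R·√(Δφ² + q²Δλ²) = 6378·0.74702 = 4764 km

4764 km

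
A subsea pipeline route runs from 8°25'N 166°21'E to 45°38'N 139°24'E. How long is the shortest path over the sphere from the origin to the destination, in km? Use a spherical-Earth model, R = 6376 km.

4879 km

Haversine: a = sin²(Δφ/2)+cos φ₁ cos φ₂ sin²(Δλ/2) = 0.13938;  σ = 2·atan2(√a,√(1−a))
σ = 43.843° → d = Rσ = 6376·0.76521 = 4879 km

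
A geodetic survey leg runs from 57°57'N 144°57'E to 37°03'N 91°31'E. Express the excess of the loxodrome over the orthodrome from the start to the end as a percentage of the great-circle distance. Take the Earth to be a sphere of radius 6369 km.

Great circle: σ = 0.7029 rad → d_gc = Rσ = 4476.5 km
Rhumb: Δφ = -0.3648, Δλ = -0.9326, Δψ = -0.5504, q = Δφ/Δψ = 0.6627 → d_rh = R√(Δφ²+q²Δλ²) = 4570.7 km
Excess = (4570.7 − 4476.5) / 4476.5 = 94.2 / 4476.5 = 2.10% ≈ 2.1%

2.1%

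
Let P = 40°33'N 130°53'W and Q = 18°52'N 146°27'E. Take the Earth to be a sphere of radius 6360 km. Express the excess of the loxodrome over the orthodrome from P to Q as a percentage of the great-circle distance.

2.6%

Great circle: σ = 1.2640 rad → d_gc = Rσ = 8039.1 km
Rhumb: Δφ = -0.3784, Δλ = -1.4428, Δψ = -0.4401, q = Δφ/Δψ = 0.8599 → d_rh = R√(Δφ²+q²Δλ²) = 8249.8 km
Excess = (8249.8 − 8039.1) / 8039.1 = 210.7 / 8039.1 = 2.62% ≈ 2.6%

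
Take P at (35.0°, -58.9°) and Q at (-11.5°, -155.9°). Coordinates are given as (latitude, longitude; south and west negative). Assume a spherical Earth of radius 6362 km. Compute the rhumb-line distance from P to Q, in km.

11454 km

Δψ = ln[tan(π/4+φ₂/2)/tan(π/4+φ₁/2)] = -0.8549;  Δφ = -0.8116 rad,  Δλ = -1.6930 rad
q = Δφ/Δψ = 0.9493
d = R·√(Δφ² + q²Δλ²) = 6362·1.80045 = 11454 km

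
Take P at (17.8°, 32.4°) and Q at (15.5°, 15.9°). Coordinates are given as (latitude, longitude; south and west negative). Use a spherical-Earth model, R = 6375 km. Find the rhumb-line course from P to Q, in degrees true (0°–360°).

Meridional parts: M(φ₁)=+0.3158, M(φ₂)=+0.2739 → ΔM = -0.0419;  Δλ = -0.2880 rad
tan C = Δλ / ΔM = +6.8726 → C = 261.72°

261.7°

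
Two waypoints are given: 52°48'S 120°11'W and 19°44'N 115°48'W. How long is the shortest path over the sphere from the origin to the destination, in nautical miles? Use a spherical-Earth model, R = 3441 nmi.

4362 nmi

cos σ = sin φ₁ sin φ₂ + cos φ₁ cos φ₂ cos Δλ
      = sin(-52.80°)sin(19.73°) + cos(-52.80°)cos(19.73°)cos(4.38°) = 0.2985
σ = 72.633° → d = Rσ = 3441·1.26769 = 4362 nmi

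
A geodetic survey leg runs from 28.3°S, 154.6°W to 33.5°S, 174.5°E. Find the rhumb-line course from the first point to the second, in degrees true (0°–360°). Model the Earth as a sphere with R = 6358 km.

258.9°

Meridional parts: M(φ₁)=-0.5153, M(φ₂)=-0.6212 → ΔM = -0.1058;  Δλ = -0.5393 rad
tan C = Δλ / ΔM = +5.0959 → C = 258.90°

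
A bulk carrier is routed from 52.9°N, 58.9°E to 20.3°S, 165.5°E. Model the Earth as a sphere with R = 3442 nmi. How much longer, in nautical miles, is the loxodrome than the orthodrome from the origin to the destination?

Great circle: cos σ = sin φ₁ sin φ₂ + cos φ₁ cos φ₂ cos Δλ,  σ = 2.0245 rad → d_gc = 6968.5 nmi
Rhumb line: Δψ = -1.4539, q = Δφ/Δψ = 0.8787, d_rh = R√(Δφ²+q²Δλ²) = 7141.7 nmi
Excess = 7141.7 − 6968.5 = 173.2 ≈ 173 nmi

173 nmi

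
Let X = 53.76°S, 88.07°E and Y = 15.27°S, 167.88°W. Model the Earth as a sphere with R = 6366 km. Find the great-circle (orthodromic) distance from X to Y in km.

Haversine: a = sin²(Δφ/2)+cos φ₁ cos φ₂ sin²(Δλ/2) = 0.46302;  σ = 2·atan2(√a,√(1−a))
σ = 85.758° → d = Rσ = 6366·1.49676 = 9528 km

9528 km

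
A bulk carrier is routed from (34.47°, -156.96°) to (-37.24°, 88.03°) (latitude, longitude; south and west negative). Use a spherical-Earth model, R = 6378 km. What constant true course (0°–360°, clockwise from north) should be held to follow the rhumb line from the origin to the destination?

236.2°

Meridional parts: M(φ₁)=+0.6416, M(φ₂)=-0.7012 → ΔM = -1.3428;  Δλ = -2.0073 rad
tan C = Δλ / ΔM = +1.4948 → C = 236.22°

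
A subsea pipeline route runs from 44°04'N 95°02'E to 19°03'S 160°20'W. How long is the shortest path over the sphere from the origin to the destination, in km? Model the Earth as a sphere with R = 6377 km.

12631 km

cos σ = sin φ₁ sin φ₂ + cos φ₁ cos φ₂ cos Δλ
      = sin(44.07°)sin(-19.05°) + cos(44.07°)cos(-19.05°)cos(104.63°) = -0.3986
σ = 113.490° → d = Rσ = 6377·1.98077 = 12631 km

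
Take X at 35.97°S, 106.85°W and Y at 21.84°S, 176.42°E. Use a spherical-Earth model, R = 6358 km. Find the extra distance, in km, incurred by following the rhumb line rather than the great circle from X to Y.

Great circle: cos σ = sin φ₁ sin φ₂ + cos φ₁ cos φ₂ cos Δλ,  σ = 1.1691 rad → d_gc = 7433.4 km
Rhumb line: Δψ = +0.2829, q = Δφ/Δψ = 0.8718, d_rh = R√(Δφ²+q²Δλ²) = 7587.1 km
Excess = 7587.1 − 7433.4 = 153.7 ≈ 154 km

154 km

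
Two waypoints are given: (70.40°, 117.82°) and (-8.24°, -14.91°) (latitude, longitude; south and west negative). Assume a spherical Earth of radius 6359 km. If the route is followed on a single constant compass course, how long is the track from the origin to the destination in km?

Rhumb course C = atan2(Δλ, Δψ) with Δψ = ln[tan(π/4+φ₂/2)/tan(π/4+φ₁/2)] = -1.9003, Δλ = -2.3166 → C = 230.64°
d = R·|Δφ| / |cos C| = 6359·1.37253 / 0.63423 = 13761 km

13761 km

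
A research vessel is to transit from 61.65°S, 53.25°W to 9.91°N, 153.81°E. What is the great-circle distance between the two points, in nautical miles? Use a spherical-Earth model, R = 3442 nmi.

cos σ = sin φ₁ sin φ₂ + cos φ₁ cos φ₂ cos Δλ
      = sin(-61.65°)sin(9.91°) + cos(-61.65°)cos(9.91°)cos(-152.94°) = -0.5680
σ = 124.613° → d = Rσ = 3442·2.17490 = 7486 nmi

7486 nmi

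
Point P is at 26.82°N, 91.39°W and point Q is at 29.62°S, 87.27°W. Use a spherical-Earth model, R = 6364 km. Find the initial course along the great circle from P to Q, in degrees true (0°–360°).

N = sin Δλ·cos φ₂ = +0.0625;  D = cos φ₁ sin φ₂ − sin φ₁ cos φ₂ cos Δλ = -0.8323
initial course = atan2(N, D) = 175.71°

175.7°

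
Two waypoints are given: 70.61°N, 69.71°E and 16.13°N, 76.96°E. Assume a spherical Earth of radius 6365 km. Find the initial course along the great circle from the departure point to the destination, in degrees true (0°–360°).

171.5°

N = sin Δλ·cos φ₂ = +0.1212;  D = cos φ₁ sin φ₂ − sin φ₁ cos φ₂ cos Δλ = -0.8067
initial course = atan2(N, D) = 171.45°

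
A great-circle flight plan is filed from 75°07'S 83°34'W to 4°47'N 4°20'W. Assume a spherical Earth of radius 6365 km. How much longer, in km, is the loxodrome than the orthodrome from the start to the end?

392 km

Great circle: cos σ = sin φ₁ sin φ₂ + cos φ₁ cos φ₂ cos Δλ,  σ = 1.6036 rad → d_gc = 10206.8 km
Rhumb line: Δψ = +2.1191, q = Δφ/Δψ = 0.6581, d_rh = R√(Δφ²+q²Δλ²) = 10599.0 km
Excess = 10599.0 − 10206.8 = 392.2 ≈ 392 km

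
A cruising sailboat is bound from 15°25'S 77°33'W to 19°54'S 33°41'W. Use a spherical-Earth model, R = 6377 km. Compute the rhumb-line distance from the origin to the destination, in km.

4678 km

Δψ = ln[tan(π/4+φ₂/2)/tan(π/4+φ₁/2)] = -0.0821;  Δφ = -0.0782 rad,  Δλ = +0.7656 rad
q = Δφ/Δψ = 0.9526
d = R·√(Δφ² + q²Δλ²) = 6377·0.73351 = 4678 km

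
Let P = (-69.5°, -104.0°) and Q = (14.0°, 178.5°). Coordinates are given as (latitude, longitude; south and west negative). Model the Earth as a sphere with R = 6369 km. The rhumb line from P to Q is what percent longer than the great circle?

Great circle: σ = 1.7245 rad → d_gc = Rσ = 10983.1 km
Rhumb: Δφ = +1.4573, Δλ = -1.3526, Δψ = +1.9570, q = Δφ/Δψ = 0.7447 → d_rh = R√(Δφ²+q²Δλ²) = 11283.2 km
Excess = (11283.2 − 10983.1) / 10983.1 = 300.1 / 10983.1 = 2.73% ≈ 2.7%

2.7%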